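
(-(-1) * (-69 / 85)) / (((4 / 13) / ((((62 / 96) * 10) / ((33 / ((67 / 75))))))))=-621023 / 1346400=-0.46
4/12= 1/3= 0.33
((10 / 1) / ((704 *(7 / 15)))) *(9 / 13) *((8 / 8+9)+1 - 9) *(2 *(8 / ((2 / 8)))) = 2700 / 1001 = 2.70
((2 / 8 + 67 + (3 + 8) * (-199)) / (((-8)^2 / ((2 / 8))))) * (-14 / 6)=19803 / 1024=19.34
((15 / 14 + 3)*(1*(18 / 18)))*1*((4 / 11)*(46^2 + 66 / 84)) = 1689195 / 539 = 3133.94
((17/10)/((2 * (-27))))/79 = -17/42660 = -0.00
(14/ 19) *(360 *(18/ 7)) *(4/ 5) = 10368/ 19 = 545.68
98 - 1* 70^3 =-342902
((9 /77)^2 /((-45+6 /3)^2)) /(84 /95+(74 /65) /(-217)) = 0.00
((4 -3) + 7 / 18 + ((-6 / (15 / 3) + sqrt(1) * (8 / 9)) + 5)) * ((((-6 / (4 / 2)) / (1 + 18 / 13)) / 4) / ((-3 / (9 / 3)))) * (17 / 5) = 120887 / 18600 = 6.50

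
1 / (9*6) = 1 / 54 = 0.02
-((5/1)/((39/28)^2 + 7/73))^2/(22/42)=-1719638457600/149348577851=-11.51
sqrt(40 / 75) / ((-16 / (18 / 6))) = -sqrt(30) / 40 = -0.14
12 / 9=4 / 3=1.33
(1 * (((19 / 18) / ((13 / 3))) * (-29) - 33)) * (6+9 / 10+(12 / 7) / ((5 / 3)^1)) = -115625 / 364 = -317.65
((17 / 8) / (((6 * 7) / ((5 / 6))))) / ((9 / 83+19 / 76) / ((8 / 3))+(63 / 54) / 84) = 1411 / 4963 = 0.28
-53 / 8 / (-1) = 6.62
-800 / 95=-160 / 19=-8.42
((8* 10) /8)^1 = 10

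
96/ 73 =1.32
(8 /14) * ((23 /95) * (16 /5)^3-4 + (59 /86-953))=-1937067474 /3574375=-541.93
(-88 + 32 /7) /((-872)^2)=-73 /665336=-0.00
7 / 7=1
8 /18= 4 /9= 0.44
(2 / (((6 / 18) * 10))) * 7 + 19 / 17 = 452 / 85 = 5.32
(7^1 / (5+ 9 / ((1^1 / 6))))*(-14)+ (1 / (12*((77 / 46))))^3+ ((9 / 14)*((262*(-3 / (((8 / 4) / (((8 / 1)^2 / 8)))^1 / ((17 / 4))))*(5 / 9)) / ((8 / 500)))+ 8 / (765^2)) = -37612561969119771317 / 126106375764600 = -298260.59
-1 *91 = -91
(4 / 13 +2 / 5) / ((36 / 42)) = 161 / 195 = 0.83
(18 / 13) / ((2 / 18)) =162 / 13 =12.46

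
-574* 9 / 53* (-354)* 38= 1311189.28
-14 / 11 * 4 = -56 / 11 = -5.09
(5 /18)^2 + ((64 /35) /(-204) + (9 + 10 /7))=289081 /27540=10.50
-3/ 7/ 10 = -0.04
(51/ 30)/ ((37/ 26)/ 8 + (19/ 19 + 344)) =1768/ 358985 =0.00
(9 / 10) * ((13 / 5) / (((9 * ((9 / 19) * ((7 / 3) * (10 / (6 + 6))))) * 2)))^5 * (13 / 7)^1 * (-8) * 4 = -191226511009456 / 37690189892578125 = -0.01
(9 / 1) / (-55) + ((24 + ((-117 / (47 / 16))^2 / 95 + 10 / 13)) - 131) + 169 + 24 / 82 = 19586995473 / 246075973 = 79.60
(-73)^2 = 5329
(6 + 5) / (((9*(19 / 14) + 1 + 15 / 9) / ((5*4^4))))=118272 / 125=946.18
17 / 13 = 1.31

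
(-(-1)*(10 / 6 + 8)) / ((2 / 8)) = 116 / 3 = 38.67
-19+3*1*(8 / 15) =-87 / 5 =-17.40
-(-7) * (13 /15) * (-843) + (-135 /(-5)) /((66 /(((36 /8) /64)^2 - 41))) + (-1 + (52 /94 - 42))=-438215779021 /84705280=-5173.42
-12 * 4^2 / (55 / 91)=-317.67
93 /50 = 1.86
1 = 1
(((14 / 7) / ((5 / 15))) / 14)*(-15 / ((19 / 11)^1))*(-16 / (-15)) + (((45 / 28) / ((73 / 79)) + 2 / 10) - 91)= -18064699 / 194180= -93.03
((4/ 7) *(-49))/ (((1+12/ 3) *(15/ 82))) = -2296/ 75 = -30.61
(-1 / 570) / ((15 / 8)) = -4 / 4275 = -0.00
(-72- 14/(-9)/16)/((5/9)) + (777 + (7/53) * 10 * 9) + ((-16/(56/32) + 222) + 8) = 880.32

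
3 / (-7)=-0.43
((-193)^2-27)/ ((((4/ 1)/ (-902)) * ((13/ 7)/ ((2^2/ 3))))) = -235019708/ 39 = -6026146.36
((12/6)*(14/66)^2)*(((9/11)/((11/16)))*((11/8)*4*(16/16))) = 784/1331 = 0.59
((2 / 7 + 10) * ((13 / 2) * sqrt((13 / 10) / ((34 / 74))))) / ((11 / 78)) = 18252 * sqrt(81770) / 6545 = 797.44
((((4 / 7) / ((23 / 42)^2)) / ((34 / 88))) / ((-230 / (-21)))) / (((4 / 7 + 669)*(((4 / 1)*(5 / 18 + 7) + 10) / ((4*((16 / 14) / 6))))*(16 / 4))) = 15876 / 4847271965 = 0.00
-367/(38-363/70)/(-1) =11.18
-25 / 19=-1.32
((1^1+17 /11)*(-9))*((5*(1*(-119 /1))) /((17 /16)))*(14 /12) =164640 /11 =14967.27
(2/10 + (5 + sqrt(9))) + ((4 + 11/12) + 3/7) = 5689/420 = 13.55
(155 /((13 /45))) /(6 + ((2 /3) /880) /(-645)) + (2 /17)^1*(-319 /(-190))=9611886255653 /107250837005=89.62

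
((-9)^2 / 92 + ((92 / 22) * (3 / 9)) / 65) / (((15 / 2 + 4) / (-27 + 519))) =14594114 / 378235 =38.58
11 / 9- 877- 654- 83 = -14515 / 9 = -1612.78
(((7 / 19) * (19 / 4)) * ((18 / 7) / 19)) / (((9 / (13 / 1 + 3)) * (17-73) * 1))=-1 / 133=-0.01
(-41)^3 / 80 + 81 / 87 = -1996549 / 2320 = -860.58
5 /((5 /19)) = 19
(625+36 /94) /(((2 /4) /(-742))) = -928068.34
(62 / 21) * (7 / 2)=31 / 3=10.33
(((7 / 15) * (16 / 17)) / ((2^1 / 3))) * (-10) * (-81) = 9072 / 17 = 533.65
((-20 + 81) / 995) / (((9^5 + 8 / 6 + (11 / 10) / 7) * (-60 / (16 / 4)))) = -854 / 12338599985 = -0.00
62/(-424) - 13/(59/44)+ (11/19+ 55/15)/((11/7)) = -5090069/712956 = -7.14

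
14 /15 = 0.93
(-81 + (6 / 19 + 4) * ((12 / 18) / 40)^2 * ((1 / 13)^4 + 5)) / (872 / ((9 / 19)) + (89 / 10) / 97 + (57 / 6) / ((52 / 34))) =-3837020616969 / 87509123759915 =-0.04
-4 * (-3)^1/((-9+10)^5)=12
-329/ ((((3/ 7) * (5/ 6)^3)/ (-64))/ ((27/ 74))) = 143265024/ 4625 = 30976.22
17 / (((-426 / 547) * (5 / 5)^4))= -9299 / 426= -21.83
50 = 50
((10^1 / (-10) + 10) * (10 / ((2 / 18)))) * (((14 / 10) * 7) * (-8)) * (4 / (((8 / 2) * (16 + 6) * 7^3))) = -648 / 77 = -8.42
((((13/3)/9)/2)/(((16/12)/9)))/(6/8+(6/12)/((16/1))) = 52/25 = 2.08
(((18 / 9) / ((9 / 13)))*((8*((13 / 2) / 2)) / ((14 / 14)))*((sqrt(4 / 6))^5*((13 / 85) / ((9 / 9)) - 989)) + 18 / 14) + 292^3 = 174279625 / 7 - 227276608*sqrt(6) / 20655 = 24870136.41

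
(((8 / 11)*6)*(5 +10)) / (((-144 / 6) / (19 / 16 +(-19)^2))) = -86925 / 88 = -987.78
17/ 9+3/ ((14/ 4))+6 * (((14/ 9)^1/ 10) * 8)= 3217/ 315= 10.21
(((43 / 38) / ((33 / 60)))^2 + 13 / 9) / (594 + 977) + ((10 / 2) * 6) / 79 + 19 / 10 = 1114071034729 / 487908470610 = 2.28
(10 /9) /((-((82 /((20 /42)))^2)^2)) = -6250 /4946011425369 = -0.00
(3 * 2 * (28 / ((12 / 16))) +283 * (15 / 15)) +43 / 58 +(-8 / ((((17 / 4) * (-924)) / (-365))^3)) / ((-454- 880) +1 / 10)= 23789018963398865413 / 46852629521905746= 507.74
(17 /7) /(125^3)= 17 /13671875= 0.00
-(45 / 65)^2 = -81 / 169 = -0.48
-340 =-340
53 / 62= 0.85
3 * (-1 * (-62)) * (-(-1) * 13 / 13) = 186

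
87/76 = 1.14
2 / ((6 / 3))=1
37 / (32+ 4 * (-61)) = -37 / 212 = -0.17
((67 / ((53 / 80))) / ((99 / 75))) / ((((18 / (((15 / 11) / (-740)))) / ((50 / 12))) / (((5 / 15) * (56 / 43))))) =-11725000 / 826449723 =-0.01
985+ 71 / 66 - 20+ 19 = 65015 / 66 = 985.08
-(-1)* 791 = 791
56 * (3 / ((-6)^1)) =-28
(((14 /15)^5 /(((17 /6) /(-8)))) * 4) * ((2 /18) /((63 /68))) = -0.96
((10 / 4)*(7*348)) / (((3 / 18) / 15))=548100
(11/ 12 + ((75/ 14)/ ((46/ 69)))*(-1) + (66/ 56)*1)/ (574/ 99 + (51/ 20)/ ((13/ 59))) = -1070355/ 3129917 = -0.34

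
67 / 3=22.33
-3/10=-0.30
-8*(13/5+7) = -384/5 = -76.80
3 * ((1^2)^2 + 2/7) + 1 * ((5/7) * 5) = 7.43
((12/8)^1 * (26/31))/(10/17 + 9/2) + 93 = 500085/5363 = 93.25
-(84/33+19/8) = -4.92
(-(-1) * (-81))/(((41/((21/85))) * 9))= -189/3485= -0.05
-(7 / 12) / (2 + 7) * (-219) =511 / 36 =14.19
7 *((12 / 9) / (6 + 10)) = 0.58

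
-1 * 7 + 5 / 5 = -6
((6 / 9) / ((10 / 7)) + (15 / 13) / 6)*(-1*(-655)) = 33667 / 78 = 431.63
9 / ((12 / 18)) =27 / 2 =13.50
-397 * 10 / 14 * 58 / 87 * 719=-2854430 / 21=-135925.24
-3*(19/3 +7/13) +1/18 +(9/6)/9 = -2386/117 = -20.39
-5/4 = -1.25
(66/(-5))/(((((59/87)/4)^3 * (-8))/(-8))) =-2781516672/1026895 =-2708.67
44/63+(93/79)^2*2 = 1364378/393183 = 3.47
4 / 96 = 1 / 24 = 0.04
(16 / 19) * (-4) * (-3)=192 / 19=10.11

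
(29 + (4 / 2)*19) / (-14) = -67 / 14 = -4.79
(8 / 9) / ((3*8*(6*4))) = 1 / 648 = 0.00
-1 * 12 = -12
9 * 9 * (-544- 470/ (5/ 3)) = -66906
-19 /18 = -1.06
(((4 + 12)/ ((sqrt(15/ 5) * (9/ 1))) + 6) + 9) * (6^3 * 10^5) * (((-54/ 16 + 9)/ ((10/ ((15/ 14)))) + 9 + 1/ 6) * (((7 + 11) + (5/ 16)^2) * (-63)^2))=17964240328125 * sqrt(3)/ 2 + 7275517332890625/ 32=242917405136677.18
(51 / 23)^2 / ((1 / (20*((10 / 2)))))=260100 / 529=491.68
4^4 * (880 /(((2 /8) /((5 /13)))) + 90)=4805120 /13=369624.62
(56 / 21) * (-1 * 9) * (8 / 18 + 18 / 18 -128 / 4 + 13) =1264 / 3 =421.33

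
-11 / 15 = -0.73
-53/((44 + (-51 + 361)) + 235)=-53/589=-0.09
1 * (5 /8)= 5 /8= 0.62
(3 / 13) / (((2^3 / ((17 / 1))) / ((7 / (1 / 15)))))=5355 / 104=51.49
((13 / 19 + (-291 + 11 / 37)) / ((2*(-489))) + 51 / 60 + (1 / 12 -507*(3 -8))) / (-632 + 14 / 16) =-34874885428 / 8678397915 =-4.02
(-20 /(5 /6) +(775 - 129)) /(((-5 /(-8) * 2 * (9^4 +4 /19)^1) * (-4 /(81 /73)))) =-957258 /45501995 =-0.02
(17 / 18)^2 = 0.89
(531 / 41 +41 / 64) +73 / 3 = 298547 / 7872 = 37.93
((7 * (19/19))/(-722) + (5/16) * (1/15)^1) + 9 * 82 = 12788257/17328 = 738.01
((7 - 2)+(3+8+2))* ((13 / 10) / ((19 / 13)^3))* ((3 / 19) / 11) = 771147 / 7167655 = 0.11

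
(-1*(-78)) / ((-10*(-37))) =39 / 185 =0.21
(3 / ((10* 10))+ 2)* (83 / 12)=16849 / 1200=14.04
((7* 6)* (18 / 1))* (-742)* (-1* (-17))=-9536184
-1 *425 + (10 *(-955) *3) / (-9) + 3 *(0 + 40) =8635 / 3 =2878.33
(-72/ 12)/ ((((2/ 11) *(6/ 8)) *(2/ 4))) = -88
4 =4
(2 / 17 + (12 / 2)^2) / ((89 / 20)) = 12280 / 1513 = 8.12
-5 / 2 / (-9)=5 / 18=0.28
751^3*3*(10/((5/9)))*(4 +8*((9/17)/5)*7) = 19304387091576/85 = 227110436371.48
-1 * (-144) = 144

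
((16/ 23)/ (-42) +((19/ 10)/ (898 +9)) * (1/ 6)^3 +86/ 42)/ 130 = 640635299/ 41004381600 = 0.02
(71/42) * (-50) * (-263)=22229.76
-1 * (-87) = 87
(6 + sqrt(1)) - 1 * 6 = 1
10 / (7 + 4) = 0.91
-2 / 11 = -0.18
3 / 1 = 3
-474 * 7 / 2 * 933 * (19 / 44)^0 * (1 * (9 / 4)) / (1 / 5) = -69653115 / 4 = -17413278.75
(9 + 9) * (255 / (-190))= -459 / 19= -24.16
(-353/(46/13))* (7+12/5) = -937.75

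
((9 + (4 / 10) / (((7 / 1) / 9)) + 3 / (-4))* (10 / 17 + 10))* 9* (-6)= -596322 / 119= -5011.11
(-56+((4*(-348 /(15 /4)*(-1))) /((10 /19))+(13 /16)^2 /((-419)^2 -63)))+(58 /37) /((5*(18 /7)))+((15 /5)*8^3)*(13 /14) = 5434460272787611 /2618149363200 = 2075.69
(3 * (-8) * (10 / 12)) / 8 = -5 / 2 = -2.50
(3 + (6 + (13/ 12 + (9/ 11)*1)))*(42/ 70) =1439/ 220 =6.54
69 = 69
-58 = -58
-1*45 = -45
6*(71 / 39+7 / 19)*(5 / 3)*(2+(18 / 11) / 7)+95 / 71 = 203499055 / 4051047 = 50.23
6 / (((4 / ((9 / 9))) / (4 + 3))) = 21 / 2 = 10.50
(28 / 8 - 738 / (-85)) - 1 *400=-387.82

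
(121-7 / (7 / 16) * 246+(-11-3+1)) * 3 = -11484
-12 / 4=-3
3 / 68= 0.04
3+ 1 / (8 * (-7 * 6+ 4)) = 911 / 304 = 3.00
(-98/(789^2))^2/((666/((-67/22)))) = -160867/1419531164500383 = -0.00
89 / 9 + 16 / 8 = 107 / 9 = 11.89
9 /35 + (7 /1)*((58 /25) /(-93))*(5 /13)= 0.19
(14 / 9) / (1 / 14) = 196 / 9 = 21.78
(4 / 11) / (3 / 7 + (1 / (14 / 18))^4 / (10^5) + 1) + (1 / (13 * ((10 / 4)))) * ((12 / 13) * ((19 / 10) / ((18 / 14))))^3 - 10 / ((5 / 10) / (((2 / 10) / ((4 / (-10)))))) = 18789865727903995082 / 1818495803406335625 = 10.33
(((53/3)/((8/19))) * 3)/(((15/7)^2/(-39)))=-641459/600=-1069.10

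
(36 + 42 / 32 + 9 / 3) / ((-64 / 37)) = -23.31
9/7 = 1.29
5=5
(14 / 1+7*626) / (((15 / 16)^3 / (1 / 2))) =9003008 / 3375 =2667.56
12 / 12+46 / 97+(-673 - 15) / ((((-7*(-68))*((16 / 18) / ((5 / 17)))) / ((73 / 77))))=30848771 / 30219574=1.02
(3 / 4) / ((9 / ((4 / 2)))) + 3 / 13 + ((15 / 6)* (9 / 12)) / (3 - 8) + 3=943 / 312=3.02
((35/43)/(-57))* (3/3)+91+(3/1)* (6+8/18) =270392/2451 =110.32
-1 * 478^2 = -228484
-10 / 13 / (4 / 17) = -85 / 26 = -3.27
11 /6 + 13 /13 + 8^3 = 3089 /6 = 514.83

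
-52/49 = -1.06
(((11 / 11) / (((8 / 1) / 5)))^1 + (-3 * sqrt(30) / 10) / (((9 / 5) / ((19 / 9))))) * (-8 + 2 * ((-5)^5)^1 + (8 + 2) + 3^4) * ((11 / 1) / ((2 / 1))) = -339185 / 16 + 1288903 * sqrt(30) / 108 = 44167.72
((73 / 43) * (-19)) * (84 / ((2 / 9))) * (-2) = 1048572 / 43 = 24385.40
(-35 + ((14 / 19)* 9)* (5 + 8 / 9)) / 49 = 0.08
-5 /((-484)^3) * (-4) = -5 /28344976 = -0.00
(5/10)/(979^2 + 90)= 1/1917062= 0.00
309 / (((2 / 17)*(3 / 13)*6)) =22763 / 12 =1896.92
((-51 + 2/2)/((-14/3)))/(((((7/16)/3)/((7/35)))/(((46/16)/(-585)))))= -46/637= -0.07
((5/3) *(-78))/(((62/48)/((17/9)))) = -17680/93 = -190.11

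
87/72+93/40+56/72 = 194/45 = 4.31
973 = 973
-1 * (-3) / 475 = 3 / 475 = 0.01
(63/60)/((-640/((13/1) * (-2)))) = 273/6400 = 0.04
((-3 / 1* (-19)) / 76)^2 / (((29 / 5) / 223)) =10035 / 464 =21.63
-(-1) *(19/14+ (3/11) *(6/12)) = 1.49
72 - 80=-8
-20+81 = 61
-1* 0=0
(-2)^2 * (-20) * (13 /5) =-208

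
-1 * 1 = -1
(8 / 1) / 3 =2.67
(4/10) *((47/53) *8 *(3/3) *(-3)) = -2256/265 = -8.51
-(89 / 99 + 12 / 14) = -1217 / 693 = -1.76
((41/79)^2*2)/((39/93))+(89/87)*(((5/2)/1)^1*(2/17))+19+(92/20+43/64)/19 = 15221047850189/729573898560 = 20.86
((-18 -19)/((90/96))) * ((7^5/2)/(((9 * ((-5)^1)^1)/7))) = 34824104/675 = 51591.27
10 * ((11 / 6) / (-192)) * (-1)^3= 55 / 576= 0.10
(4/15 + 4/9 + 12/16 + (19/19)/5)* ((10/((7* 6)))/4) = 299/3024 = 0.10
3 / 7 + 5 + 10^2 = 105.43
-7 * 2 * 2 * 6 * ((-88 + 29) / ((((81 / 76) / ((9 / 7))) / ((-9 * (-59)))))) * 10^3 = 6349344000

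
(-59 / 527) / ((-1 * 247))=59 / 130169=0.00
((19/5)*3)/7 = 57/35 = 1.63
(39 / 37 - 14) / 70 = -479 / 2590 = -0.18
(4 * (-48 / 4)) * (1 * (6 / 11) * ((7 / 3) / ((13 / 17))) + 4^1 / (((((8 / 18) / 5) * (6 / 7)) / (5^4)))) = -225236424 / 143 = -1575079.89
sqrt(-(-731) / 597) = sqrt(436407) / 597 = 1.11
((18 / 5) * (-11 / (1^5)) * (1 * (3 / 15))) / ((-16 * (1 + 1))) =0.25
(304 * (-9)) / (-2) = 1368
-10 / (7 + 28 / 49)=-70 / 53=-1.32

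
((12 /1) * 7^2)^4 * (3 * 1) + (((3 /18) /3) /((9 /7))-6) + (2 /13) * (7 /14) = 755246855708065 /2106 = 358616740602.12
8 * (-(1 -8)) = 56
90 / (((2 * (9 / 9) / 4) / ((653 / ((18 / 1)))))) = 6530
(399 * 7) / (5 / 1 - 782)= -133 / 37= -3.59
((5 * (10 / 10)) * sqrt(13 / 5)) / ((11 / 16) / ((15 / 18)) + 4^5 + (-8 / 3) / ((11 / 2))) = 1320 * sqrt(65) / 1352129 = 0.01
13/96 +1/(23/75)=7499/2208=3.40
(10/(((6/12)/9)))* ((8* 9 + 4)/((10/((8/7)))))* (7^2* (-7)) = -536256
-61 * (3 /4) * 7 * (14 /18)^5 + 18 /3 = -6704197 /78732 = -85.15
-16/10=-8/5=-1.60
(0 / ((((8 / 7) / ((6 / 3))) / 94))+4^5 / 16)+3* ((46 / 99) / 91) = 192238 / 3003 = 64.02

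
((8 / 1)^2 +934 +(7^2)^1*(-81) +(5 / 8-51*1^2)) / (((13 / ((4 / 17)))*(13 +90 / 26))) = -24171 / 7276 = -3.32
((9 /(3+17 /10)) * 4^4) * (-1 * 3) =-69120 /47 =-1470.64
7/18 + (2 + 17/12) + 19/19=173/36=4.81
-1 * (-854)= 854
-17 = -17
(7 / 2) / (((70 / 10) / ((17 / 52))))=17 / 104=0.16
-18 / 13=-1.38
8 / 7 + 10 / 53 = 494 / 371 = 1.33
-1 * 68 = -68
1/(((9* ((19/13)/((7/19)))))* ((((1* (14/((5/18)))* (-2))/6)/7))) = -455/38988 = -0.01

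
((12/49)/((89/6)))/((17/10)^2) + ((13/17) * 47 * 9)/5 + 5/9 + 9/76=281782366637/4310325180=65.37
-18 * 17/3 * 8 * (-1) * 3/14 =1224/7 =174.86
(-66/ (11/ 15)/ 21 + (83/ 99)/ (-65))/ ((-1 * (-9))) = -193631/ 405405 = -0.48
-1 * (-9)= 9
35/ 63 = 5/ 9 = 0.56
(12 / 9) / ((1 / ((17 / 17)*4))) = 16 / 3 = 5.33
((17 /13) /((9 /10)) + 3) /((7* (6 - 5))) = 521 /819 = 0.64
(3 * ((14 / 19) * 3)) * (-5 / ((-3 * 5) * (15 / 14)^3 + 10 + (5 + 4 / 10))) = 8643600 / 794903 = 10.87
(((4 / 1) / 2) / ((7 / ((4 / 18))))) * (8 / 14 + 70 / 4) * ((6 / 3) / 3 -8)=-11132 / 1323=-8.41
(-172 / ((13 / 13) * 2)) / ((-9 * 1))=86 / 9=9.56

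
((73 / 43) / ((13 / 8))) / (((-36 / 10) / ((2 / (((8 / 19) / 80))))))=-554800 / 5031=-110.28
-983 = -983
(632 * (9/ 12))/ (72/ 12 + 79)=474/ 85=5.58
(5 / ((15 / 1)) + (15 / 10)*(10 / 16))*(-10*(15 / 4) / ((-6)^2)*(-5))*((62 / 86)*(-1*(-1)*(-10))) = -1181875 / 24768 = -47.72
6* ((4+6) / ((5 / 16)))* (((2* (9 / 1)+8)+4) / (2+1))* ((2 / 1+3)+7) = 23040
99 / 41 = 2.41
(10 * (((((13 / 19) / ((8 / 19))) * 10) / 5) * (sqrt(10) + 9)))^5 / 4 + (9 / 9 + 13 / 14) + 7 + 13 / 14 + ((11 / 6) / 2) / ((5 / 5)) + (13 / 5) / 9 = 47577717078125 * sqrt(10) / 128 + 49870956079992923 / 40320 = 2412300369765.68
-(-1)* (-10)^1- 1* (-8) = -2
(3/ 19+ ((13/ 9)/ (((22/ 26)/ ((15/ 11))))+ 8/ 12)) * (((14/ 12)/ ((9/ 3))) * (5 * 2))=12.26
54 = 54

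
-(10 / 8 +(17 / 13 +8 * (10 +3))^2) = -7497489 / 676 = -11090.96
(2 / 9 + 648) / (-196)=-2917 / 882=-3.31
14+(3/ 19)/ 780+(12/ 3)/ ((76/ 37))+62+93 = 844481/ 4940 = 170.95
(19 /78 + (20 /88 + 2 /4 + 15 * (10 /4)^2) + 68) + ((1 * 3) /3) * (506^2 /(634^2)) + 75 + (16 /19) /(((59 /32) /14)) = 47311628589557 /193304258004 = 244.75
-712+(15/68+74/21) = -1011389/1428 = -708.26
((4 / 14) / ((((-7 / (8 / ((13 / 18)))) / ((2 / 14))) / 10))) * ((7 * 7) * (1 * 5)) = -158.24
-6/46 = -3/23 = -0.13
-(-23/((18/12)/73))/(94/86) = 144394/141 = 1024.07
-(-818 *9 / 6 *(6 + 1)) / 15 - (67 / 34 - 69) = 108737 / 170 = 639.63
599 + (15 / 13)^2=101456 / 169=600.33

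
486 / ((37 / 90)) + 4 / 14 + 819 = 518375 / 259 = 2001.45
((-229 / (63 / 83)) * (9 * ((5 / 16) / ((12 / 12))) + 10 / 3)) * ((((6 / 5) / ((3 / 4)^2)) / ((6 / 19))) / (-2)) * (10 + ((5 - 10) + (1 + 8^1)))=21306847 / 243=87682.50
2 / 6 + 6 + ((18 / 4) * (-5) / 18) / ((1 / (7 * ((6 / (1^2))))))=-277 / 6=-46.17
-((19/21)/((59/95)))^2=-3258025/1535121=-2.12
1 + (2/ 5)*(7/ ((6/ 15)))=8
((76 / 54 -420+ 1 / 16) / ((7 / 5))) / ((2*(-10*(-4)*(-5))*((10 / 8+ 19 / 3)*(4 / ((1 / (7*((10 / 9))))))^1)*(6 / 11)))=397771 / 68490240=0.01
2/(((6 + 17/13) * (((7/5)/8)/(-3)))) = -624/133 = -4.69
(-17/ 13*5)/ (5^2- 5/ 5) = -85/ 312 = -0.27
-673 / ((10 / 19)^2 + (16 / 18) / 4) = -2186577 / 1622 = -1348.07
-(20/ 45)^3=-0.09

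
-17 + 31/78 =-1295/78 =-16.60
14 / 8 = 7 / 4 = 1.75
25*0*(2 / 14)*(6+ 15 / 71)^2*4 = 0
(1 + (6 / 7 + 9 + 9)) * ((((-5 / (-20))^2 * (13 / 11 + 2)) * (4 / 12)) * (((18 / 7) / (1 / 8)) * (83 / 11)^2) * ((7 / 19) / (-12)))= -4787855 / 101156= -47.33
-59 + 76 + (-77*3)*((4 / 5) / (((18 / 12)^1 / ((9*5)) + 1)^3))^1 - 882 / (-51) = -67455047 / 506447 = -133.19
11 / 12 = 0.92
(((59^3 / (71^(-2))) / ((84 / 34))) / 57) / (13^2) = 17600364163 / 404586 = 43502.16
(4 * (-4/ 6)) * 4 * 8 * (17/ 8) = -544/ 3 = -181.33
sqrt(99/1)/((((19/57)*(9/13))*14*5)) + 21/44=1.09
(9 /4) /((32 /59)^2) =7.65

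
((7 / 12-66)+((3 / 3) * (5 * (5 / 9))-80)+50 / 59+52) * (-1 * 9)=190717 / 236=808.12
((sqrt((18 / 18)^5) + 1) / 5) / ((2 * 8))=1 / 40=0.02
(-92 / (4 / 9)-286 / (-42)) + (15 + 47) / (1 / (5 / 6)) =-3119 / 21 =-148.52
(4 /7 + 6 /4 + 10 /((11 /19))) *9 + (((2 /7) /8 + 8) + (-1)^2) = 56405 /308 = 183.13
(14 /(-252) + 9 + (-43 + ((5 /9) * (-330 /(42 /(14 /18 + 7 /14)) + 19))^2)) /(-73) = 11927921 /93874788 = 0.13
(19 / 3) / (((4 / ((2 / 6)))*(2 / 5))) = 1.32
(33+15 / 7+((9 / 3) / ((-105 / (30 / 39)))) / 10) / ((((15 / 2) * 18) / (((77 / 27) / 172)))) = 175879 / 40751100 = 0.00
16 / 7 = 2.29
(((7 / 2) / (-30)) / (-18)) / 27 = 7 / 29160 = 0.00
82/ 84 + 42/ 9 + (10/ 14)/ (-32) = 1259/ 224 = 5.62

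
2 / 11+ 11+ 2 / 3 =391 / 33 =11.85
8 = 8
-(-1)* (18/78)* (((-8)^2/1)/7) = 192/91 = 2.11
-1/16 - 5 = -5.06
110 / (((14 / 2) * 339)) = 110 / 2373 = 0.05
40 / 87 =0.46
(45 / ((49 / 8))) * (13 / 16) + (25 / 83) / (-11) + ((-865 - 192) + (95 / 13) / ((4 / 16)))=-1188550599 / 1163162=-1021.83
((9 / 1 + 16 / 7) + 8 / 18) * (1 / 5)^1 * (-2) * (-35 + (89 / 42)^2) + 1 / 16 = 318316843 / 2222640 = 143.22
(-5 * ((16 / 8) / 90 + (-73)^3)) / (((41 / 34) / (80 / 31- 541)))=-9934416035416 / 11439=-868468925.20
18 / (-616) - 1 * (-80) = 24631 / 308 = 79.97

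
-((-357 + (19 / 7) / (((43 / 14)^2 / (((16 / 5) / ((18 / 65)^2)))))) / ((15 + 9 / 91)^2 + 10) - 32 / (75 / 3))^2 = -405683141546454967316654569 / 54445092507463721195722500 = -7.45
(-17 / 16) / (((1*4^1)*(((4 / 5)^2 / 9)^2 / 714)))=-307243125 / 8192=-37505.26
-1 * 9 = -9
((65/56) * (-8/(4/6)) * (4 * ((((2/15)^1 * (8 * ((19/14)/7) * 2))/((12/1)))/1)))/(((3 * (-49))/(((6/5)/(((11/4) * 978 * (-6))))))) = -3952/4068218385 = -0.00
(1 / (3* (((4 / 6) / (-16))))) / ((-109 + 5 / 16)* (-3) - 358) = 128 / 511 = 0.25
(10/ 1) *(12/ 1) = 120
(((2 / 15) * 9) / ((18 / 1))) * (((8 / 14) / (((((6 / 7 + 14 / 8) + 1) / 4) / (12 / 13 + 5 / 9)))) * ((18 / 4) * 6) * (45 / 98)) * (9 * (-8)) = -3587328 / 64337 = -55.76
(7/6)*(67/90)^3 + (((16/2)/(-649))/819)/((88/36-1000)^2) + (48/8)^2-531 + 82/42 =-492.57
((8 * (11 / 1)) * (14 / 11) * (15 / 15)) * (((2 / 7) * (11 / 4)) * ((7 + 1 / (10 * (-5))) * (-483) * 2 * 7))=-103837272 / 25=-4153490.88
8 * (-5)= -40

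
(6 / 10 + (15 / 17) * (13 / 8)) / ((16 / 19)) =2.42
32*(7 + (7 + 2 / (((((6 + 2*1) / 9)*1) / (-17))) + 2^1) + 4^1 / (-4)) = -744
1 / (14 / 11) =11 / 14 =0.79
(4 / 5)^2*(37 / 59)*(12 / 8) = 888 / 1475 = 0.60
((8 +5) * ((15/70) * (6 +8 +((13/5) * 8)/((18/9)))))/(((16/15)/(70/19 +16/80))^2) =2915343171/3234560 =901.31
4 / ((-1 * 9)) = -4 / 9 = -0.44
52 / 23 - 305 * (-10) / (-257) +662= 3856296 / 5911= 652.39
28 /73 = 0.38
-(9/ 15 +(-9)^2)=-408/ 5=-81.60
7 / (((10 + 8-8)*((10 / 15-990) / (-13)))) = 39 / 4240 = 0.01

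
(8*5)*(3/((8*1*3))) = 5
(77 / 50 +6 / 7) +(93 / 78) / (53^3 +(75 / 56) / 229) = 2.40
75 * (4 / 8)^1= 75 / 2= 37.50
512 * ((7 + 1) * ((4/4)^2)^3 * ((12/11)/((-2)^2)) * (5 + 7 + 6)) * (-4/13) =-884736/143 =-6186.97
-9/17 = -0.53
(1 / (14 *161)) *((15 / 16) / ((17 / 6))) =0.00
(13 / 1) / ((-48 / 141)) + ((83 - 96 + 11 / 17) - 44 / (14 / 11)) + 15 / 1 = -133493 / 1904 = -70.11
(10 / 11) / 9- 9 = -881 / 99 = -8.90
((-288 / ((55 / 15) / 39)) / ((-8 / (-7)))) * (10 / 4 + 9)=-30824.18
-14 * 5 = -70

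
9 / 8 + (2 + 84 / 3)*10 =2409 / 8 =301.12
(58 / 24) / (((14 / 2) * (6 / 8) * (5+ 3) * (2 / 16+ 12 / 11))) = 319 / 6741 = 0.05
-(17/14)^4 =-83521/38416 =-2.17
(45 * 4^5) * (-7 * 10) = -3225600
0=0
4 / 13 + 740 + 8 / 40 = 48133 / 65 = 740.51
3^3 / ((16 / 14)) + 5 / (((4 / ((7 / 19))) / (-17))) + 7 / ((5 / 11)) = 23709 / 760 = 31.20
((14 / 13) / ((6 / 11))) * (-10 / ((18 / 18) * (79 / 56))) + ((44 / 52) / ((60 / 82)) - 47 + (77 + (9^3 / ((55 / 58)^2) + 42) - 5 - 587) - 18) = 259.86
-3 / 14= -0.21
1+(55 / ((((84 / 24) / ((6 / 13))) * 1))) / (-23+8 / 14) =1381 / 2041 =0.68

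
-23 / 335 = -0.07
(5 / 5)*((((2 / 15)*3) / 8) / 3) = 0.02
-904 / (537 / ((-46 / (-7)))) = -41584 / 3759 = -11.06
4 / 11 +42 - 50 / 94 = 21627 / 517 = 41.83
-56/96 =-7/12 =-0.58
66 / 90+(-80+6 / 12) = -2363 / 30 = -78.77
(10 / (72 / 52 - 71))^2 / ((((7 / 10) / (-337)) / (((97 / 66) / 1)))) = -110488820 / 7567791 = -14.60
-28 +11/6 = -157/6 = -26.17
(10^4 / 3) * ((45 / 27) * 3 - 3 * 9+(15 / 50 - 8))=-99000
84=84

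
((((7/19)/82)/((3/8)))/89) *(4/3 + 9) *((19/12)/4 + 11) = 118699/7487748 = 0.02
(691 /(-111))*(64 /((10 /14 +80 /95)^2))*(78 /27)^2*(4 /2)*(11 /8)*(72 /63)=-1662006201856 /385255359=-4314.04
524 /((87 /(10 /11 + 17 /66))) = 7.03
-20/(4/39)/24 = -65/8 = -8.12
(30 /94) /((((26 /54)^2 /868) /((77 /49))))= 1877.80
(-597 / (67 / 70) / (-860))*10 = 20895 / 2881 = 7.25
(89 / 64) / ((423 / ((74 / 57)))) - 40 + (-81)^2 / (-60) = -576139991 / 3857760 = -149.35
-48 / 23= -2.09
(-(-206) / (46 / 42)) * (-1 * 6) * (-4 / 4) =25956 / 23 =1128.52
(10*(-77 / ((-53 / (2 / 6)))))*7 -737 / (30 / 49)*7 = -13344023 / 1590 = -8392.47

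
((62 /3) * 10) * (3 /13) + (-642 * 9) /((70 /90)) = -671686 /91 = -7381.16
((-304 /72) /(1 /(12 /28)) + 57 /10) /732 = 817 /153720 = 0.01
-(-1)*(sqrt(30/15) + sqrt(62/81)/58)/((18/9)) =sqrt(62)/1044 + sqrt(2)/2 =0.71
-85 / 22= -3.86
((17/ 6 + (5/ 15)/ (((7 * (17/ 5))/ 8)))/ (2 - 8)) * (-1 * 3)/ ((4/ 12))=2103/ 476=4.42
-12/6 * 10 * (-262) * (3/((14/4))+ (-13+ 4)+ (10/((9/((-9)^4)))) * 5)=1336687320/7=190955331.43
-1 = -1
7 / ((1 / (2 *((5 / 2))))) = 35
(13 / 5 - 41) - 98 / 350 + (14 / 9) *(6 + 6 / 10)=-2131 / 75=-28.41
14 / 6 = 7 / 3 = 2.33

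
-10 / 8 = -5 / 4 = -1.25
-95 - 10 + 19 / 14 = -1451 / 14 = -103.64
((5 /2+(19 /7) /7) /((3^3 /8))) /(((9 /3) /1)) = 1132 /3969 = 0.29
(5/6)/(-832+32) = -1/960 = -0.00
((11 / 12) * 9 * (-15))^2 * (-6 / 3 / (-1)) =245025 / 8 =30628.12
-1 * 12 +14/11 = -118/11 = -10.73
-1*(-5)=5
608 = 608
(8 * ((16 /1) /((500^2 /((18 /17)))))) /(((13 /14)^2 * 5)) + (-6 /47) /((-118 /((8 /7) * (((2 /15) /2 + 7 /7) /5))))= 1697056064 /4356859609375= 0.00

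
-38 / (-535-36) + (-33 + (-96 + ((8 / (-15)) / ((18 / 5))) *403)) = -2908219 / 15417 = -188.64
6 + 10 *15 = 156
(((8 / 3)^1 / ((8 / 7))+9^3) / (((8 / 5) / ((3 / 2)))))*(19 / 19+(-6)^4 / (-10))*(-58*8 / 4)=20455759 / 2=10227879.50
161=161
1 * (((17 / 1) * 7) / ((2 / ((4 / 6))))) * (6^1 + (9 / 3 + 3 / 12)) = 4403 / 12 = 366.92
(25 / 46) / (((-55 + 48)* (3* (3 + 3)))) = -25 / 5796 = -0.00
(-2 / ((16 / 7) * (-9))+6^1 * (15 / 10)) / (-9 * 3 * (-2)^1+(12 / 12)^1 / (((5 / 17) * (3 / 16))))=3275 / 25968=0.13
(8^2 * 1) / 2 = 32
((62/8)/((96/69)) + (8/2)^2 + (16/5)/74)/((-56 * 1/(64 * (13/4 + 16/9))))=-30879143/248640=-124.19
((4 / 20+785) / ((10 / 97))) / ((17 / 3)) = 571233 / 425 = 1344.08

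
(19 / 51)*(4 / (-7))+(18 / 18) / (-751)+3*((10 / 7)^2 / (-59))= -35210129 / 110728191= -0.32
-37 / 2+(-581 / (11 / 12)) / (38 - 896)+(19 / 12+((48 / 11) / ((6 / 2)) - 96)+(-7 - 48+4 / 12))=-3121903 / 18876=-165.39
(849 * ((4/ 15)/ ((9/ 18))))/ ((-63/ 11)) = -24904/ 315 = -79.06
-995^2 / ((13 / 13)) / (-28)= 990025 / 28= 35358.04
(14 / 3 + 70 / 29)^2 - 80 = -226064 / 7569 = -29.87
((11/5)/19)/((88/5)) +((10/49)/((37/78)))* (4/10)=49237/275576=0.18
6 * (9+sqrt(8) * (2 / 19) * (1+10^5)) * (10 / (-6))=-4000040 * sqrt(2) / 19 - 90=-297822.15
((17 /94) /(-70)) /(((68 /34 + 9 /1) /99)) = -153 /6580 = -0.02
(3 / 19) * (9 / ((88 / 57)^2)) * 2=4617 / 3872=1.19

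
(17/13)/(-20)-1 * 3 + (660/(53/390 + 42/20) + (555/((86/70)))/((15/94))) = 3805809161/1218620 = 3123.05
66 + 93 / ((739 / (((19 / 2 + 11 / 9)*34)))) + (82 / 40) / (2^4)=79461457 / 709440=112.01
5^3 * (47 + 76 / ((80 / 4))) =6350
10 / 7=1.43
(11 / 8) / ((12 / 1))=11 / 96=0.11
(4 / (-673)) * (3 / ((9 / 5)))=-20 / 2019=-0.01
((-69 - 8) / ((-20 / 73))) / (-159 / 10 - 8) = -11.76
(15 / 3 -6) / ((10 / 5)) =-1 / 2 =-0.50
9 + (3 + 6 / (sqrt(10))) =3*sqrt(10) / 5 + 12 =13.90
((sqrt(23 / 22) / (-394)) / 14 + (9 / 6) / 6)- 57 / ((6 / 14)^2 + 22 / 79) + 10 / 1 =-809239 / 7156- sqrt(506) / 121352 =-113.09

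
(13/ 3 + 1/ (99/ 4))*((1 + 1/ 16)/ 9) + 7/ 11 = 16433/ 14256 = 1.15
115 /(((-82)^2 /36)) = 1035 /1681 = 0.62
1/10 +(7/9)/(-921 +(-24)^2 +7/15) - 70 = -5418823/77520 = -69.90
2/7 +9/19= 101/133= 0.76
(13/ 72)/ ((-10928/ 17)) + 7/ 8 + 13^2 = 133660147/ 786816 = 169.87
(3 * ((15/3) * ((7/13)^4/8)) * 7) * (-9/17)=-2268945/3884296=-0.58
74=74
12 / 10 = 6 / 5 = 1.20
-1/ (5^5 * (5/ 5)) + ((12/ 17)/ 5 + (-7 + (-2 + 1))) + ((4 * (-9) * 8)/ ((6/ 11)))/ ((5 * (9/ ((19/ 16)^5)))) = -371481252961/ 10444800000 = -35.57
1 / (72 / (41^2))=1681 / 72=23.35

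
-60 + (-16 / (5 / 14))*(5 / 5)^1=-524 / 5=-104.80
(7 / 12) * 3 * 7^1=49 / 4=12.25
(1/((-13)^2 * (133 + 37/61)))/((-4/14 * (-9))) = 427/24792300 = 0.00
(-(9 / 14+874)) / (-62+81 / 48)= 19592 / 1351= 14.50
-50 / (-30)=5 / 3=1.67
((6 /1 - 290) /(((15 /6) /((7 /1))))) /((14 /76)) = -21584 /5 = -4316.80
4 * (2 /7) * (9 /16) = 9 /14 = 0.64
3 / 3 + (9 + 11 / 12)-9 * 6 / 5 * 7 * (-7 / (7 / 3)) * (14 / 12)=16531 / 60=275.52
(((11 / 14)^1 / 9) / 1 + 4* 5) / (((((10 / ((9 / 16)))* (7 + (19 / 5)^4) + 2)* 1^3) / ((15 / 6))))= 1581875 / 120750616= 0.01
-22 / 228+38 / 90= 557 / 1710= 0.33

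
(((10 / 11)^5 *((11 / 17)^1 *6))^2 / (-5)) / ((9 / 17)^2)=-4.15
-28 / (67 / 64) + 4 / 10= -8826 / 335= -26.35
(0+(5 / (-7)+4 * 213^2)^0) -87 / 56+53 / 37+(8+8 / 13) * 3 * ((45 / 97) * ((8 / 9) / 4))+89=241796689 / 2612792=92.54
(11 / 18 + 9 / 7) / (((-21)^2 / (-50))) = -5975 / 27783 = -0.22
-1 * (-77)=77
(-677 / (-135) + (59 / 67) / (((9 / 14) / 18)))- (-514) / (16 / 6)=222.42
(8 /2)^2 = 16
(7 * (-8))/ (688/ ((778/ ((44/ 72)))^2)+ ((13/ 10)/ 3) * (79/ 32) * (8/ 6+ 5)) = -219645457920/ 26576205017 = -8.26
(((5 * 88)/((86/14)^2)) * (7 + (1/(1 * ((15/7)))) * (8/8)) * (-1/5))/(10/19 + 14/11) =-12616912/1303545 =-9.68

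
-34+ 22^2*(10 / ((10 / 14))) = 6742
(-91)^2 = 8281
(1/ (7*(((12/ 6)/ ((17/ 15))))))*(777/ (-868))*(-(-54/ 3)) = -5661/ 4340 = -1.30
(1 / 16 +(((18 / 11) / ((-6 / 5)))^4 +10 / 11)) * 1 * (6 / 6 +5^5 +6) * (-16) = -3249766332 / 14641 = -221963.41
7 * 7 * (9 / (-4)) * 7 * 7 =-5402.25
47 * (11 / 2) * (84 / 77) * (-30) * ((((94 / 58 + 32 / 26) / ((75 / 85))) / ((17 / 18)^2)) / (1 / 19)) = -3732382800 / 6409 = -582365.86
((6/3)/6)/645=1/1935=0.00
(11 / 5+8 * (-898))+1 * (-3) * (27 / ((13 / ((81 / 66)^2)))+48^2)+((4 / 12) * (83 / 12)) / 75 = -14103.15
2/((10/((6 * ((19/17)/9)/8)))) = 19/1020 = 0.02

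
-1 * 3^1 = -3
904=904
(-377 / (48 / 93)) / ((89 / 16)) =-11687 / 89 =-131.31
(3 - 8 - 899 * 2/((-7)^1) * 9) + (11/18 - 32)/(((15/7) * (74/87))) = 21347231/9324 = 2289.49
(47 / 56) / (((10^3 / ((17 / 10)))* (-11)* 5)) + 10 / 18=153992809 / 277200000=0.56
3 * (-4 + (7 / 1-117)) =-342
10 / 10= 1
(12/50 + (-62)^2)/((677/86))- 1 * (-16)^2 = 3932316/16925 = 232.34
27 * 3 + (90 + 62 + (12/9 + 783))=3052/3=1017.33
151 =151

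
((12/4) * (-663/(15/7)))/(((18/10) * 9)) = -1547/27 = -57.30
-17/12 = -1.42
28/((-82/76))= -25.95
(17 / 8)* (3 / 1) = 51 / 8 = 6.38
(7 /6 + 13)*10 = 425 /3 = 141.67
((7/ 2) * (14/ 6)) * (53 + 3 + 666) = 17689/ 3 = 5896.33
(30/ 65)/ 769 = 6/ 9997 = 0.00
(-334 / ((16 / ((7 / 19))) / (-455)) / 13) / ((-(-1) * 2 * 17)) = 40915 / 5168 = 7.92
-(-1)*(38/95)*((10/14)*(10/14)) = 10/49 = 0.20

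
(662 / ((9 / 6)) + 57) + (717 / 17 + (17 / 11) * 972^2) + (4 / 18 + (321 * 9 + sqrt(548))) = 2 * sqrt(137) + 2463155423 / 1683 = 1463573.87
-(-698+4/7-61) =5309/7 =758.43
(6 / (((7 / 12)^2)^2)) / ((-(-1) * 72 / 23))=16.55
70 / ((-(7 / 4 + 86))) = -280 / 351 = -0.80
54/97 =0.56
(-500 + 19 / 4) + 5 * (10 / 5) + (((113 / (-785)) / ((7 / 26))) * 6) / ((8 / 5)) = -2141973 / 4396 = -487.26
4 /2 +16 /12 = 10 /3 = 3.33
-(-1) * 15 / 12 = 5 / 4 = 1.25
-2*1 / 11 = -2 / 11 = -0.18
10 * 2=20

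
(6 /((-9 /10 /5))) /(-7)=100 /21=4.76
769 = 769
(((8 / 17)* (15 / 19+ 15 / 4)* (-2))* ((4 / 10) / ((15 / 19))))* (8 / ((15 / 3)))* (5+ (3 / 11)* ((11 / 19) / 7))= -983296 / 56525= -17.40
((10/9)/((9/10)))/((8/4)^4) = 25/324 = 0.08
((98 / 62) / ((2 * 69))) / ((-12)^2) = 49 / 616032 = 0.00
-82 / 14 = -41 / 7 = -5.86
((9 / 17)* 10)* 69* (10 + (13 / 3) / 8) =261855 / 68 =3850.81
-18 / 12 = -3 / 2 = -1.50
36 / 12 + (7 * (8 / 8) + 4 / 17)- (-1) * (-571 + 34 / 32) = -559.70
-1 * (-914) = 914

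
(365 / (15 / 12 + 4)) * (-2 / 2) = -1460 / 21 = -69.52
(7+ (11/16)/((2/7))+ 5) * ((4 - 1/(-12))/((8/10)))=112945/1536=73.53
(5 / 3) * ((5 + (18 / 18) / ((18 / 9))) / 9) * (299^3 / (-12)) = -1470199445 / 648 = -2268826.30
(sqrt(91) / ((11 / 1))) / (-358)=-sqrt(91) / 3938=-0.00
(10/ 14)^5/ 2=3125/ 33614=0.09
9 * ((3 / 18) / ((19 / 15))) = 45 / 38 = 1.18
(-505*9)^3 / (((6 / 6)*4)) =-23471544656.25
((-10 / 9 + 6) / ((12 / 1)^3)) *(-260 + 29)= -847 / 1296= -0.65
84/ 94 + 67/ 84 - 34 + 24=-8.31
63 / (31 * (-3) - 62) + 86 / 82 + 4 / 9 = 62158 / 57195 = 1.09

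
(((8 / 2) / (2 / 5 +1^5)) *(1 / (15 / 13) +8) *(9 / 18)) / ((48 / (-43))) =-817 / 72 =-11.35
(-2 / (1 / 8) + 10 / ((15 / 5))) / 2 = -19 / 3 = -6.33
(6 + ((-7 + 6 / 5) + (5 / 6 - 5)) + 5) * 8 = 8.27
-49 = -49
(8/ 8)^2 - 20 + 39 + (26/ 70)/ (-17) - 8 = 7127/ 595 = 11.98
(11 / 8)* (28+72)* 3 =825 / 2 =412.50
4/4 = 1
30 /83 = 0.36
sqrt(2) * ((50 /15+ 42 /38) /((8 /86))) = 10879 * sqrt(2) /228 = 67.48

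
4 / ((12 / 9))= 3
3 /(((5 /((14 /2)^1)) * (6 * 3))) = 7 /30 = 0.23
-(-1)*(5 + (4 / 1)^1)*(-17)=-153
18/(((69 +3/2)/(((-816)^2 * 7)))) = 55931904/47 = 1190040.51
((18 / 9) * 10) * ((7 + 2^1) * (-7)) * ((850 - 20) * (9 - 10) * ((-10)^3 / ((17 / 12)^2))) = -150595200000 / 289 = -521090657.44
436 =436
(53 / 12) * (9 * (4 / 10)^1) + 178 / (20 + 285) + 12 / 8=1097 / 61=17.98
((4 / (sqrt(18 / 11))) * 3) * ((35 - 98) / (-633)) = 42 * sqrt(22) / 211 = 0.93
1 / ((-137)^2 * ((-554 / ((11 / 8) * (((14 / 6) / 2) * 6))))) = -0.00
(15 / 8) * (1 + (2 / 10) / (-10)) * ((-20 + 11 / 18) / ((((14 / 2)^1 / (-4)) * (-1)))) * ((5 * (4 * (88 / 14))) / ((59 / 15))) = -38390 / 59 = -650.68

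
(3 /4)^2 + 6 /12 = 17 /16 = 1.06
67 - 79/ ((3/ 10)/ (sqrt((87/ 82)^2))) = -8708/ 41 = -212.39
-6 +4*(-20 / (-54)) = -122 / 27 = -4.52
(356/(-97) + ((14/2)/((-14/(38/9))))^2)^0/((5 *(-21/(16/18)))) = -0.01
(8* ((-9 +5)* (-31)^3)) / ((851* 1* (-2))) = -476656 / 851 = -560.11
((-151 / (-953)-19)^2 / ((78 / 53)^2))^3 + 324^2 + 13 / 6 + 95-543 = 23765768894822615863209507366272495 / 5271995630692613889002700738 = 4507926.52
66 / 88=3 / 4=0.75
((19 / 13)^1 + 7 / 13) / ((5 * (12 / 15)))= 1 / 2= 0.50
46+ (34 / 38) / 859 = 750783 / 16321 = 46.00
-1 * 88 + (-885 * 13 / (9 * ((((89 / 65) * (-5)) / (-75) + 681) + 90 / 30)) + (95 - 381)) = -250700261 / 666989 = -375.87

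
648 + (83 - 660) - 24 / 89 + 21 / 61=385864 / 5429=71.07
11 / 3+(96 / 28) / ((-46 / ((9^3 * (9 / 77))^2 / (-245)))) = 4122245411 / 701608215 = 5.88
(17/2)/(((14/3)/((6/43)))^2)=1377/181202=0.01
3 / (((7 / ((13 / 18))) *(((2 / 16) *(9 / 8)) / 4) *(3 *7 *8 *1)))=208 / 3969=0.05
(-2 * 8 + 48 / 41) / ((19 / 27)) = -21.07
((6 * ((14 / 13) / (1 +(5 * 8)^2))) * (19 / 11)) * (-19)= -30324 / 228943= -0.13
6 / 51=0.12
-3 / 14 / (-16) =3 / 224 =0.01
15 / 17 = 0.88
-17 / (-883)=17 / 883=0.02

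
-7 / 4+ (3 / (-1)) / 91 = -649 / 364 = -1.78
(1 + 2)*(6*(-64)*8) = -9216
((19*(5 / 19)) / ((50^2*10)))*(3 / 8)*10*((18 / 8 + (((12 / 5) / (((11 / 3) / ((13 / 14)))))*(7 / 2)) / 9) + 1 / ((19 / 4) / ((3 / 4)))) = 33159 / 16720000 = 0.00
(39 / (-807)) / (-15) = 13 / 4035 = 0.00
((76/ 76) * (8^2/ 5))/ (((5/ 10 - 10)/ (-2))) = 2.69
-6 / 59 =-0.10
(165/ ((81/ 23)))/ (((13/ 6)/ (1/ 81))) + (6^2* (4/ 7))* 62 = 84628366/ 66339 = 1275.70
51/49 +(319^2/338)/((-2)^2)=5055241/66248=76.31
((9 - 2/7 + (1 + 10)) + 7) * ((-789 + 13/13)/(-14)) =73678/49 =1503.63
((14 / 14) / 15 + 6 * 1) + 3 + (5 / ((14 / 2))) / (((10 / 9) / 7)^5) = 425873947 / 60000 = 7097.90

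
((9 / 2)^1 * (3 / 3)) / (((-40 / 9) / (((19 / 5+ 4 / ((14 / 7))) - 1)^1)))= -243 / 50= -4.86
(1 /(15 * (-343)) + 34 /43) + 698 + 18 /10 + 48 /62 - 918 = -297149330 /1371657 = -216.64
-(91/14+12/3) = -21/2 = -10.50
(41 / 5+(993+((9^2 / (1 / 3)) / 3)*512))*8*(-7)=-11892496 / 5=-2378499.20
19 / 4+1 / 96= 4.76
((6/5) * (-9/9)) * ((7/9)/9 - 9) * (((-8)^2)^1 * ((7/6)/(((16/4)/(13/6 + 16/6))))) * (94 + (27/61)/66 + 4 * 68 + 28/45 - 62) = 10785229712824/36686925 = 293980.20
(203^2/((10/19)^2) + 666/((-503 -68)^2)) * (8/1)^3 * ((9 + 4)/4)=247544114.76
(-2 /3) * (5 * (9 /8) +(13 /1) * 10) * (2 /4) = -1085 /24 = -45.21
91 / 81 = 1.12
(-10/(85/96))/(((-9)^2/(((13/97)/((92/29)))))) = -6032/1024029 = -0.01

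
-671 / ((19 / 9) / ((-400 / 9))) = 268400 / 19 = 14126.32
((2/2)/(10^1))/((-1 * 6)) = -1/60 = -0.02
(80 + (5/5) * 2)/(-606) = -41/303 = -0.14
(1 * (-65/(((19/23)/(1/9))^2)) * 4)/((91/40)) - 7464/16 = -191819371/409374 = -468.57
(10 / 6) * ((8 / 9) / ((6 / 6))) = 40 / 27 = 1.48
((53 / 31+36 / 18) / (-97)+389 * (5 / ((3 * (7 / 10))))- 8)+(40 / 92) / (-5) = 1333380563 / 1452381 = 918.07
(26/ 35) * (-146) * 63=-34164/ 5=-6832.80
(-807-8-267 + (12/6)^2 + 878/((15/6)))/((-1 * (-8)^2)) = 1817/160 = 11.36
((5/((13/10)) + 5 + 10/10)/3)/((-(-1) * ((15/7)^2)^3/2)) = 30118144/444234375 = 0.07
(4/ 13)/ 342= 2/ 2223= 0.00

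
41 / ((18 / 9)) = 41 / 2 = 20.50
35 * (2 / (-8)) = -8.75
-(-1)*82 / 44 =41 / 22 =1.86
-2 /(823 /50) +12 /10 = 4438 /4115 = 1.08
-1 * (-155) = 155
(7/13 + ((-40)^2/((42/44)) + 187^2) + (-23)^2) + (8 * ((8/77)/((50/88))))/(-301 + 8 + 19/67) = 1243976857843/33462975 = 37174.72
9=9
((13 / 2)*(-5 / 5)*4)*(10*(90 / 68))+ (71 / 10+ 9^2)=-43523 / 170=-256.02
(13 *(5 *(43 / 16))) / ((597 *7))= 2795 / 66864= 0.04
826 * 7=5782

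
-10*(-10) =100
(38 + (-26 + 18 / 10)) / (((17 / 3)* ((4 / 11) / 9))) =20493 / 340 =60.27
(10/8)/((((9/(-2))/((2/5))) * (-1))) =1/9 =0.11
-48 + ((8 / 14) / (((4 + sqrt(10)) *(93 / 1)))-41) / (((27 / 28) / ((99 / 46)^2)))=-12049321 / 49197-242 *sqrt(10) / 49197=-244.94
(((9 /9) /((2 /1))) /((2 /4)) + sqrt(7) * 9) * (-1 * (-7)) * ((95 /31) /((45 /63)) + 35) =8526 /31 + 76734 * sqrt(7) /31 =6824.03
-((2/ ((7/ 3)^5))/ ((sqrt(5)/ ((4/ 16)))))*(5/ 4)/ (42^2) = -27*sqrt(5)/ 26353376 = -0.00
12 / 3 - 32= -28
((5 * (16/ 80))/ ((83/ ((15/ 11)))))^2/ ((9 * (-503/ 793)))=-19825/ 419285207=-0.00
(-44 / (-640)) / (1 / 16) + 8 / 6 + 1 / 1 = 103 / 30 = 3.43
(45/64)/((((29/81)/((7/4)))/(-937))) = -23907555/7424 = -3220.31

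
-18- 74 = -92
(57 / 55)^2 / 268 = 3249 / 810700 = 0.00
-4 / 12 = -1 / 3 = -0.33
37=37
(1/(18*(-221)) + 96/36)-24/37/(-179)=70345633/26346294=2.67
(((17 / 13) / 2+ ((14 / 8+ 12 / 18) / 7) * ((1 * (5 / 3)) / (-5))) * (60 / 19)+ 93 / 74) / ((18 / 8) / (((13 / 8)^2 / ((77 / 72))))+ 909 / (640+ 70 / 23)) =36385206845 / 28595650503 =1.27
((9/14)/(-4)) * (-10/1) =45/28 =1.61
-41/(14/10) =-205/7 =-29.29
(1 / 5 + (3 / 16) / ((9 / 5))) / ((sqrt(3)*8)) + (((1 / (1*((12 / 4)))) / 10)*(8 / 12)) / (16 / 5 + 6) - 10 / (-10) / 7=0.17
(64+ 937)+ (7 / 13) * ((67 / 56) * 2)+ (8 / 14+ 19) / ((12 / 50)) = 1183549 / 1092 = 1083.84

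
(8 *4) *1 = 32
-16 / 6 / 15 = -8 / 45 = -0.18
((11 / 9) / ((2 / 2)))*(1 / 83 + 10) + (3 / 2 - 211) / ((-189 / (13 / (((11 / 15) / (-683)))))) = -13408.76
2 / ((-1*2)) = -1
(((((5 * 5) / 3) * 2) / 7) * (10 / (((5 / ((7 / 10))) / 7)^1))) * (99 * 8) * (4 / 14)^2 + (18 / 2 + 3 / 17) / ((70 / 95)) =181002 / 119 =1521.03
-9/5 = -1.80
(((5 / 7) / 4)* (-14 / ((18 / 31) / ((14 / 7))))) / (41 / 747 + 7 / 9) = -10.34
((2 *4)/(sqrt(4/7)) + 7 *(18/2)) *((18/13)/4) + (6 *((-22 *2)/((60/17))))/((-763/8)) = 18 *sqrt(7)/13 + 2240897/99190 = 26.26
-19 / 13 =-1.46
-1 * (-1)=1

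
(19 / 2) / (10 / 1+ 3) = 19 / 26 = 0.73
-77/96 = -0.80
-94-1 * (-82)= -12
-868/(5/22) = -19096/5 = -3819.20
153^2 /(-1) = -23409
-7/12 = -0.58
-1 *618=-618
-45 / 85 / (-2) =9 / 34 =0.26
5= 5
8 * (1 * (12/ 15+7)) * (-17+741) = 225888/ 5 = 45177.60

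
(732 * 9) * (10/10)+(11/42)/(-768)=212502517/32256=6588.00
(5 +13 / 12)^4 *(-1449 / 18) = -4572116801 / 41472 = -110245.87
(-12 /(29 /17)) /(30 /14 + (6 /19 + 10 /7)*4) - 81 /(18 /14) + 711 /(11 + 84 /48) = -4788015 /598009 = -8.01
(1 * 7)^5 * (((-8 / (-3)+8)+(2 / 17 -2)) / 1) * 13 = 97883968 / 51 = 1919293.49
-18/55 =-0.33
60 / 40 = 3 / 2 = 1.50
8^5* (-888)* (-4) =116391936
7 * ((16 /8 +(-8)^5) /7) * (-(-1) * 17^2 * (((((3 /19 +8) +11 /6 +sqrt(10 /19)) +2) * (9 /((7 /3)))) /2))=-58250854161 /266 - 127836549 * sqrt(190) /133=-232237084.99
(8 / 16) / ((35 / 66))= 33 / 35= 0.94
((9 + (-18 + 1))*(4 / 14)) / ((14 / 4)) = -32 / 49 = -0.65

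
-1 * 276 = -276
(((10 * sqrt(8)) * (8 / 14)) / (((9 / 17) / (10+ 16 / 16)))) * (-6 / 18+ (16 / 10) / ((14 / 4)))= 38896 * sqrt(2) / 1323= 41.58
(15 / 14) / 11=15 / 154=0.10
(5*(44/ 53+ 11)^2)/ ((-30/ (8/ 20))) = -131043/ 14045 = -9.33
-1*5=-5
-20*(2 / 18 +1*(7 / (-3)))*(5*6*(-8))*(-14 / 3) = 448000 / 9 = 49777.78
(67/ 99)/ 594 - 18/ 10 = -528919/ 294030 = -1.80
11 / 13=0.85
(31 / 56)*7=31 / 8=3.88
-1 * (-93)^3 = 804357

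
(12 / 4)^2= 9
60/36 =5/3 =1.67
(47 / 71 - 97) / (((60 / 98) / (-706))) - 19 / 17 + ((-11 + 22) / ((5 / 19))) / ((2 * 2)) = 2681952163 / 24140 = 111099.92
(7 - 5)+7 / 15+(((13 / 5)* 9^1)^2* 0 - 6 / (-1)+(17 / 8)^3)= 138719 / 7680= 18.06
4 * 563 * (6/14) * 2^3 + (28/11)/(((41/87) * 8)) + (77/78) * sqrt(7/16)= 77 * sqrt(7)/312 + 48755559/6314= 7722.47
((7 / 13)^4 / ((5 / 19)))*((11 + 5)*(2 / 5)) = 1459808 / 714025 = 2.04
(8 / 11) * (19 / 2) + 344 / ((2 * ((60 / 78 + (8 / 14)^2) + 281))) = 14862024 / 1976645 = 7.52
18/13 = 1.38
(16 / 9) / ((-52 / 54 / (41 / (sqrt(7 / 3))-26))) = 48-984*sqrt(21) / 91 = -1.55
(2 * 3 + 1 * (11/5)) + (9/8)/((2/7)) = 971/80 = 12.14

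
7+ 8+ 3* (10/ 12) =35/ 2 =17.50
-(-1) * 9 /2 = 9 /2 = 4.50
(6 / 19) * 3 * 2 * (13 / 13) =36 / 19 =1.89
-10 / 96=-5 / 48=-0.10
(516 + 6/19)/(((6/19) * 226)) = 1635/226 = 7.23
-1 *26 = -26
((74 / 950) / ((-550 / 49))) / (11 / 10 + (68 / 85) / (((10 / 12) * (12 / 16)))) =-259 / 88825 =-0.00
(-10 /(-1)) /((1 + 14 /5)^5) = 31250 /2476099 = 0.01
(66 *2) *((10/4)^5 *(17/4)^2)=29803125/128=232836.91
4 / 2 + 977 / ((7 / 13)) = 12715 / 7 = 1816.43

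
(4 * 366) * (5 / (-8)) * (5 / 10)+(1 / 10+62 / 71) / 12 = -3897209 / 8520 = -457.42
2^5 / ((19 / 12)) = 384 / 19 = 20.21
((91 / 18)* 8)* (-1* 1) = -364 / 9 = -40.44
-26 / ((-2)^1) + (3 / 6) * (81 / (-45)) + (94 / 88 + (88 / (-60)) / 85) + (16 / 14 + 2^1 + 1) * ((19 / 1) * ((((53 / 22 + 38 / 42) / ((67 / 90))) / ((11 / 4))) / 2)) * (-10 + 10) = 13.15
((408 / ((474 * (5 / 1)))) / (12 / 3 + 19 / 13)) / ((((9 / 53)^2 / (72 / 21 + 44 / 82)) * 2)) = 1412915764 / 651962115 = 2.17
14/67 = 0.21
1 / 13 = 0.08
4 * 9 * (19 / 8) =171 / 2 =85.50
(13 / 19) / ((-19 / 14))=-182 / 361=-0.50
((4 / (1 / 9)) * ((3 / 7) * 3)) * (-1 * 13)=-4212 / 7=-601.71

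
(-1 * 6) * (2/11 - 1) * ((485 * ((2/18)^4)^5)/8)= 485/19812491859203883972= 0.00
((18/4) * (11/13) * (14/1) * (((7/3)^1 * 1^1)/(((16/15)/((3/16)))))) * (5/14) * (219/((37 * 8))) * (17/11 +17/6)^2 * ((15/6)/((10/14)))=67219788825/173375488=387.71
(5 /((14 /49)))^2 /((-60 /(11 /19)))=-2.96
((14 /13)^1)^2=196 /169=1.16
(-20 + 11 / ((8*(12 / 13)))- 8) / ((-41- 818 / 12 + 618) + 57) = -509 / 10864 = -0.05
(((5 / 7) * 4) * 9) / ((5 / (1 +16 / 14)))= 540 / 49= 11.02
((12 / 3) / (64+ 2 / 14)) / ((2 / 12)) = 168 / 449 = 0.37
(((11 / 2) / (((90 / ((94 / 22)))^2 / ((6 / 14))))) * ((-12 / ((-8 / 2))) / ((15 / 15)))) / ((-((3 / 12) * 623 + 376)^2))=-0.00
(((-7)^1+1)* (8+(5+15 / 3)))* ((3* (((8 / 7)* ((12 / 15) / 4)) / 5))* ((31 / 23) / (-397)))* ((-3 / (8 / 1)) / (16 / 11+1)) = -0.01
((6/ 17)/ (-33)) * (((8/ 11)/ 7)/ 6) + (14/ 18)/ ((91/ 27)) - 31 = -17278904/ 561561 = -30.77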